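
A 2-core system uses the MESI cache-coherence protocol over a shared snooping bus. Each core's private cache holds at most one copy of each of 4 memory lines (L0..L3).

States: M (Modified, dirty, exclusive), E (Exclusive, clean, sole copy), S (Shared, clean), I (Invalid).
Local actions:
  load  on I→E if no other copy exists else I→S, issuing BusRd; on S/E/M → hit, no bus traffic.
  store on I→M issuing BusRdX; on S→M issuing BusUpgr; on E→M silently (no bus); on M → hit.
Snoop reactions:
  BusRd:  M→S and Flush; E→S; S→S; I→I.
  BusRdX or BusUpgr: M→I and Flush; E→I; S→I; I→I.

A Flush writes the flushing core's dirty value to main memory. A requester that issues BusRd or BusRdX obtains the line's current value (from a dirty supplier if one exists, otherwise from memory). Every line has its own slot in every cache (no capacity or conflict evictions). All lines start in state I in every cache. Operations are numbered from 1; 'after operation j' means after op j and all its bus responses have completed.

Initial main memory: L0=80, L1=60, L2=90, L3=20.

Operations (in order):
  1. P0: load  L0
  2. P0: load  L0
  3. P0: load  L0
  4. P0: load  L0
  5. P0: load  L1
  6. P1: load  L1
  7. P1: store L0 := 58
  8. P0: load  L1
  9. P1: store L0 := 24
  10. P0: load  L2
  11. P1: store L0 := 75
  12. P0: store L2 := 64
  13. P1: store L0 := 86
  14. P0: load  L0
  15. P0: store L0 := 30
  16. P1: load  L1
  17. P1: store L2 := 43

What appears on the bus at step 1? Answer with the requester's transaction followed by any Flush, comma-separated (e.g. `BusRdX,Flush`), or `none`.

bus = BusRd

  op1 P0: load  L0 → E/I on L0; bus BusRd; mem=80
  op2 P0: load  L0 → E/I on L0; bus (none); mem=80
  op3 P0: load  L0 → E/I on L0; bus (none); mem=80
  op4 P0: load  L0 → E/I on L0; bus (none); mem=80
  op5 P0: load  L1 → E/I on L1; bus BusRd; mem=60
  op6 P1: load  L1 → S/S on L1; bus BusRd; mem=60
  op7 P1: store L0 := 58 → I/M on L0; bus BusRdX; mem=80
  op8 P0: load  L1 → S/S on L1; bus (none); mem=60
  op9 P1: store L0 := 24 → I/M on L0; bus (none); mem=80
  op10 P0: load  L2 → E/I on L2; bus BusRd; mem=90
  op11 P1: store L0 := 75 → I/M on L0; bus (none); mem=80
  op12 P0: store L2 := 64 → M/I on L2; bus (none); mem=90
  op13 P1: store L0 := 86 → I/M on L0; bus (none); mem=80
  op14 P0: load  L0 → S/S on L0; bus BusRd Flush; mem=86
  op15 P0: store L0 := 30 → M/I on L0; bus BusUpgr; mem=86
  op16 P1: load  L1 → S/S on L1; bus (none); mem=60
  op17 P1: store L2 := 43 → I/M on L2; bus BusRdX Flush; mem=64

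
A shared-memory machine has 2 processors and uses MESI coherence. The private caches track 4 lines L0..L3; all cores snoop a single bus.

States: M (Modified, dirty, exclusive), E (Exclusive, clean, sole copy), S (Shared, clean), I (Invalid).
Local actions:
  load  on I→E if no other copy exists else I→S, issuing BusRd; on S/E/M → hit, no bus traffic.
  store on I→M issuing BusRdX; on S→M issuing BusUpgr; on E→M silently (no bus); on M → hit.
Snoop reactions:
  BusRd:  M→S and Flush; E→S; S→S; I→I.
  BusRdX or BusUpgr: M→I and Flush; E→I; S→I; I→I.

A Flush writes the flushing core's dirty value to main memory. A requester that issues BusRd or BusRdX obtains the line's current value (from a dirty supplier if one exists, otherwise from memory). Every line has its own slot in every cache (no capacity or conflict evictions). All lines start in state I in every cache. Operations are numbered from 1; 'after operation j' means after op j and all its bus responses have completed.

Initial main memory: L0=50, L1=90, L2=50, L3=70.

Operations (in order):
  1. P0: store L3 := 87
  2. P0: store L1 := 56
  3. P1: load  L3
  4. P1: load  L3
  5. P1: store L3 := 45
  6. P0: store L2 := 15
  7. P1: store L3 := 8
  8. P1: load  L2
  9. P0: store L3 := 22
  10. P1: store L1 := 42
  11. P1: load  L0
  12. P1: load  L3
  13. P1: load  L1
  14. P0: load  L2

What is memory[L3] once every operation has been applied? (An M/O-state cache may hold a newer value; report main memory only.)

memory[L3] = 22

step 1: P0: store L3 := 87  ⟶  MI  (L3)  txn=BusRdX  M[L3]=70
step 2: P0: store L1 := 56  ⟶  MI  (L1)  txn=BusRdX  M[L1]=90
step 3: P1: load  L3  ⟶  SS  (L3)  txn=BusRd+Flush  M[L3]=87
step 4: P1: load  L3  ⟶  SS  (L3)  txn=∅  M[L3]=87
step 5: P1: store L3 := 45  ⟶  IM  (L3)  txn=BusUpgr  M[L3]=87
step 6: P0: store L2 := 15  ⟶  MI  (L2)  txn=BusRdX  M[L2]=50
step 7: P1: store L3 := 8  ⟶  IM  (L3)  txn=∅  M[L3]=87
step 8: P1: load  L2  ⟶  SS  (L2)  txn=BusRd+Flush  M[L2]=15
step 9: P0: store L3 := 22  ⟶  MI  (L3)  txn=BusRdX+Flush  M[L3]=8
step 10: P1: store L1 := 42  ⟶  IM  (L1)  txn=BusRdX+Flush  M[L1]=56
step 11: P1: load  L0  ⟶  IE  (L0)  txn=BusRd  M[L0]=50
step 12: P1: load  L3  ⟶  SS  (L3)  txn=BusRd+Flush  M[L3]=22
step 13: P1: load  L1  ⟶  IM  (L1)  txn=∅  M[L1]=56
step 14: P0: load  L2  ⟶  SS  (L2)  txn=∅  M[L2]=15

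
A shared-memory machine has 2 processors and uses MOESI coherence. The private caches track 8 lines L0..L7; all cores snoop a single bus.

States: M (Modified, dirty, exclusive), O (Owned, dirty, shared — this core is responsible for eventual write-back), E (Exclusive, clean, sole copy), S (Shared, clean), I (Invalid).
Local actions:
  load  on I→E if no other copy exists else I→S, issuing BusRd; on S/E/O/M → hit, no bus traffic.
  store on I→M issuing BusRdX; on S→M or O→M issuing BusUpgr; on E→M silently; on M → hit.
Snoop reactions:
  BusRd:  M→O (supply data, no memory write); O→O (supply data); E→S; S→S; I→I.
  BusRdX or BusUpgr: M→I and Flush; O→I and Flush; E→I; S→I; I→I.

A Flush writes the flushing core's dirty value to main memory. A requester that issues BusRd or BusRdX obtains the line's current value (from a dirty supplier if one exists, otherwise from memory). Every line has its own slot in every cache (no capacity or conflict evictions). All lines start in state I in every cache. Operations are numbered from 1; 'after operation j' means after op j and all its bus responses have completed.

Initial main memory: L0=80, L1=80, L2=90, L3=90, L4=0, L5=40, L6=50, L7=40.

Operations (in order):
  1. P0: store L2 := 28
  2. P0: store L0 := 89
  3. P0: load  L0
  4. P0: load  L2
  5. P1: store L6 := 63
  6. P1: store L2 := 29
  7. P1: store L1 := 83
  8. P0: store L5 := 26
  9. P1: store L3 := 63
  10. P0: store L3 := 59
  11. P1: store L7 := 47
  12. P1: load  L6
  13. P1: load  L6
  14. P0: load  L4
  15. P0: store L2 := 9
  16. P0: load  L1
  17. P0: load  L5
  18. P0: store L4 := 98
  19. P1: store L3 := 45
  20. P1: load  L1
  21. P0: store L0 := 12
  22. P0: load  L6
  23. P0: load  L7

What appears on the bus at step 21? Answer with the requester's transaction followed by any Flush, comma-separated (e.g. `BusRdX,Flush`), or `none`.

bus = none

[1] P0: store L2 := 28 | P0:M(28), P1:I | bus: BusRdX
[2] P0: store L0 := 89 | P0:M(89), P1:I | bus: BusRdX
[3] P0: load  L0 | P0:M(89), P1:I | bus: none
[4] P0: load  L2 | P0:M(28), P1:I | bus: none
[5] P1: store L6 := 63 | P0:I, P1:M(63) | bus: BusRdX
[6] P1: store L2 := 29 | P0:I, P1:M(29) | bus: BusRdX,Flush
[7] P1: store L1 := 83 | P0:I, P1:M(83) | bus: BusRdX
[8] P0: store L5 := 26 | P0:M(26), P1:I | bus: BusRdX
[9] P1: store L3 := 63 | P0:I, P1:M(63) | bus: BusRdX
[10] P0: store L3 := 59 | P0:M(59), P1:I | bus: BusRdX,Flush
[11] P1: store L7 := 47 | P0:I, P1:M(47) | bus: BusRdX
[12] P1: load  L6 | P0:I, P1:M(63) | bus: none
[13] P1: load  L6 | P0:I, P1:M(63) | bus: none
[14] P0: load  L4 | P0:E(0), P1:I | bus: BusRd
[15] P0: store L2 := 9 | P0:M(9), P1:I | bus: BusRdX,Flush
[16] P0: load  L1 | P0:S(83), P1:O(83) | bus: BusRd
[17] P0: load  L5 | P0:M(26), P1:I | bus: none
[18] P0: store L4 := 98 | P0:M(98), P1:I | bus: none
[19] P1: store L3 := 45 | P0:I, P1:M(45) | bus: BusRdX,Flush
[20] P1: load  L1 | P0:S(83), P1:O(83) | bus: none
[21] P0: store L0 := 12 | P0:M(12), P1:I | bus: none
[22] P0: load  L6 | P0:S(63), P1:O(63) | bus: BusRd
[23] P0: load  L7 | P0:S(47), P1:O(47) | bus: BusRd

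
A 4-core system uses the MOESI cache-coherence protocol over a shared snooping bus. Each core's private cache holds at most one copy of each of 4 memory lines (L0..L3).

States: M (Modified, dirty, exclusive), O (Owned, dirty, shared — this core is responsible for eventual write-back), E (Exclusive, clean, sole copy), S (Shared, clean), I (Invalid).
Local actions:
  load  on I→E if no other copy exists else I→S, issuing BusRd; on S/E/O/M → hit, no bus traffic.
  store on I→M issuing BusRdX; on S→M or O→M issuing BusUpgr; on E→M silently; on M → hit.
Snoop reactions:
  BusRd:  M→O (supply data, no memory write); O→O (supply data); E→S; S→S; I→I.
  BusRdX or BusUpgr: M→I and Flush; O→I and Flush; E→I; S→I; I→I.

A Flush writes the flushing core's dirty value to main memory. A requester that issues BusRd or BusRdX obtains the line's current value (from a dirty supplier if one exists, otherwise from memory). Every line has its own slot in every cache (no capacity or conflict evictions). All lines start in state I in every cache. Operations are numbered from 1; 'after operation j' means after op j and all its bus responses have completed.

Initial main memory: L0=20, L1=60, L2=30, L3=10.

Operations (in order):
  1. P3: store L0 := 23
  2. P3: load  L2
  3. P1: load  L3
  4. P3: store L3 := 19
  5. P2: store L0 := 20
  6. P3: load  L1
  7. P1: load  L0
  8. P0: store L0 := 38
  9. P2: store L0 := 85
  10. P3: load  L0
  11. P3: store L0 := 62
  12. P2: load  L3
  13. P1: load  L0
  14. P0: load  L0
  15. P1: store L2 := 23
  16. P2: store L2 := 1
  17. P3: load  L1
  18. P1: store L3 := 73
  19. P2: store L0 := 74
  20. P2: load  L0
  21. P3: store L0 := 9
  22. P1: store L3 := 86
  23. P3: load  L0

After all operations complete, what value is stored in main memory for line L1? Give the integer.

memory[L1] = 60

  op1 P3: store L0 := 23 → I/I/I/M on L0; bus BusRdX; mem=20
  op2 P3: load  L2 → I/I/I/E on L2; bus BusRd; mem=30
  op3 P1: load  L3 → I/E/I/I on L3; bus BusRd; mem=10
  op4 P3: store L3 := 19 → I/I/I/M on L3; bus BusRdX; mem=10
  op5 P2: store L0 := 20 → I/I/M/I on L0; bus BusRdX Flush; mem=23
  op6 P3: load  L1 → I/I/I/E on L1; bus BusRd; mem=60
  op7 P1: load  L0 → I/S/O/I on L0; bus BusRd; mem=23
  op8 P0: store L0 := 38 → M/I/I/I on L0; bus BusRdX Flush; mem=20
  op9 P2: store L0 := 85 → I/I/M/I on L0; bus BusRdX Flush; mem=38
  op10 P3: load  L0 → I/I/O/S on L0; bus BusRd; mem=38
  op11 P3: store L0 := 62 → I/I/I/M on L0; bus BusUpgr Flush; mem=85
  op12 P2: load  L3 → I/I/S/O on L3; bus BusRd; mem=10
  op13 P1: load  L0 → I/S/I/O on L0; bus BusRd; mem=85
  op14 P0: load  L0 → S/S/I/O on L0; bus BusRd; mem=85
  op15 P1: store L2 := 23 → I/M/I/I on L2; bus BusRdX; mem=30
  op16 P2: store L2 := 1 → I/I/M/I on L2; bus BusRdX Flush; mem=23
  op17 P3: load  L1 → I/I/I/E on L1; bus (none); mem=60
  op18 P1: store L3 := 73 → I/M/I/I on L3; bus BusRdX Flush; mem=19
  op19 P2: store L0 := 74 → I/I/M/I on L0; bus BusRdX Flush; mem=62
  op20 P2: load  L0 → I/I/M/I on L0; bus (none); mem=62
  op21 P3: store L0 := 9 → I/I/I/M on L0; bus BusRdX Flush; mem=74
  op22 P1: store L3 := 86 → I/M/I/I on L3; bus (none); mem=19
  op23 P3: load  L0 → I/I/I/M on L0; bus (none); mem=74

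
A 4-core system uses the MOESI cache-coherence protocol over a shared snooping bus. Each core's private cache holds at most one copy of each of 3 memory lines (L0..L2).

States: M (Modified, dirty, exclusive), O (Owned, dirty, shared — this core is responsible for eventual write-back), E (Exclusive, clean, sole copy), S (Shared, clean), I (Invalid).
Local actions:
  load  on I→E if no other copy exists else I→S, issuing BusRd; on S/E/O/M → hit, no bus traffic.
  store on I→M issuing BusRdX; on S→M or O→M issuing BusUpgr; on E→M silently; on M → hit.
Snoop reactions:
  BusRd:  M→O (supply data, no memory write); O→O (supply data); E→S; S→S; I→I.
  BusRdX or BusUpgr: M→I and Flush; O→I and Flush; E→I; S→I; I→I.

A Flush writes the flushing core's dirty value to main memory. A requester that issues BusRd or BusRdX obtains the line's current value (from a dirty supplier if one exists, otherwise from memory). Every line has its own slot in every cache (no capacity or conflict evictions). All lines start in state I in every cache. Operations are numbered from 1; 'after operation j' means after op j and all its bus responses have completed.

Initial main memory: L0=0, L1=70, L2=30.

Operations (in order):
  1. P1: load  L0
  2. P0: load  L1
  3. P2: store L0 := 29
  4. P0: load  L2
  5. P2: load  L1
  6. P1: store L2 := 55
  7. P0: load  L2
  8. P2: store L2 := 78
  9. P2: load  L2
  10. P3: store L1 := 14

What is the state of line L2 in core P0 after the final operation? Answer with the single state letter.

state = I

  op1 P1: load  L0 → I/E/I/I on L0; bus BusRd; mem=0
  op2 P0: load  L1 → E/I/I/I on L1; bus BusRd; mem=70
  op3 P2: store L0 := 29 → I/I/M/I on L0; bus BusRdX; mem=0
  op4 P0: load  L2 → E/I/I/I on L2; bus BusRd; mem=30
  op5 P2: load  L1 → S/I/S/I on L1; bus BusRd; mem=70
  op6 P1: store L2 := 55 → I/M/I/I on L2; bus BusRdX; mem=30
  op7 P0: load  L2 → S/O/I/I on L2; bus BusRd; mem=30
  op8 P2: store L2 := 78 → I/I/M/I on L2; bus BusRdX Flush; mem=55
  op9 P2: load  L2 → I/I/M/I on L2; bus (none); mem=55
  op10 P3: store L1 := 14 → I/I/I/M on L1; bus BusRdX; mem=70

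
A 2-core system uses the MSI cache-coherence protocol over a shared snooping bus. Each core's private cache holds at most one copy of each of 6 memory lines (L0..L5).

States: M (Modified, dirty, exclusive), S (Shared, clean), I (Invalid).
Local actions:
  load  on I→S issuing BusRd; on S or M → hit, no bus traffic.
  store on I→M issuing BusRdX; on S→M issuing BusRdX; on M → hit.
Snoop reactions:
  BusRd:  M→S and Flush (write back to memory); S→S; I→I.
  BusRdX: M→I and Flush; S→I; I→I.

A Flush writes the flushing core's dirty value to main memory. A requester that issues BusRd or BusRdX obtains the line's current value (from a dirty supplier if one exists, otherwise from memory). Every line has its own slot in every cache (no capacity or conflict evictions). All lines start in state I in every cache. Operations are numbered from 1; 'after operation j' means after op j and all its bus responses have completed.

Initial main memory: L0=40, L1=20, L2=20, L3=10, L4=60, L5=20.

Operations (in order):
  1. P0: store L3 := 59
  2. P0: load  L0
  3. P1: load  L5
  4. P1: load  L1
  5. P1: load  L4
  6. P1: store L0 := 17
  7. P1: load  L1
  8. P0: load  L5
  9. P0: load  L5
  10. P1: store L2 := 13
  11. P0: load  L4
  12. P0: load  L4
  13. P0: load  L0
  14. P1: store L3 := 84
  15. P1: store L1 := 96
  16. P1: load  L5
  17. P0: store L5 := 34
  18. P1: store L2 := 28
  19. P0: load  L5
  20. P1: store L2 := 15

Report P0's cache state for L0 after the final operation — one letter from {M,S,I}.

state = S

1. P0: store L3 := 59  bus=[BusRdX]  L3: P0=M P1=I  mem[L3]=10
2. P0: load  L0  bus=[BusRd]  L0: P0=S P1=I  mem[L0]=40
3. P1: load  L5  bus=[BusRd]  L5: P0=I P1=S  mem[L5]=20
4. P1: load  L1  bus=[BusRd]  L1: P0=I P1=S  mem[L1]=20
5. P1: load  L4  bus=[BusRd]  L4: P0=I P1=S  mem[L4]=60
6. P1: store L0 := 17  bus=[BusRdX]  L0: P0=I P1=M  mem[L0]=40
7. P1: load  L1  bus=[-]  L1: P0=I P1=S  mem[L1]=20
8. P0: load  L5  bus=[BusRd]  L5: P0=S P1=S  mem[L5]=20
9. P0: load  L5  bus=[-]  L5: P0=S P1=S  mem[L5]=20
10. P1: store L2 := 13  bus=[BusRdX]  L2: P0=I P1=M  mem[L2]=20
11. P0: load  L4  bus=[BusRd]  L4: P0=S P1=S  mem[L4]=60
12. P0: load  L4  bus=[-]  L4: P0=S P1=S  mem[L4]=60
13. P0: load  L0  bus=[BusRd,Flush]  L0: P0=S P1=S  mem[L0]=17
14. P1: store L3 := 84  bus=[BusRdX,Flush]  L3: P0=I P1=M  mem[L3]=59
15. P1: store L1 := 96  bus=[BusRdX]  L1: P0=I P1=M  mem[L1]=20
16. P1: load  L5  bus=[-]  L5: P0=S P1=S  mem[L5]=20
17. P0: store L5 := 34  bus=[BusRdX]  L5: P0=M P1=I  mem[L5]=20
18. P1: store L2 := 28  bus=[-]  L2: P0=I P1=M  mem[L2]=20
19. P0: load  L5  bus=[-]  L5: P0=M P1=I  mem[L5]=20
20. P1: store L2 := 15  bus=[-]  L2: P0=I P1=M  mem[L2]=20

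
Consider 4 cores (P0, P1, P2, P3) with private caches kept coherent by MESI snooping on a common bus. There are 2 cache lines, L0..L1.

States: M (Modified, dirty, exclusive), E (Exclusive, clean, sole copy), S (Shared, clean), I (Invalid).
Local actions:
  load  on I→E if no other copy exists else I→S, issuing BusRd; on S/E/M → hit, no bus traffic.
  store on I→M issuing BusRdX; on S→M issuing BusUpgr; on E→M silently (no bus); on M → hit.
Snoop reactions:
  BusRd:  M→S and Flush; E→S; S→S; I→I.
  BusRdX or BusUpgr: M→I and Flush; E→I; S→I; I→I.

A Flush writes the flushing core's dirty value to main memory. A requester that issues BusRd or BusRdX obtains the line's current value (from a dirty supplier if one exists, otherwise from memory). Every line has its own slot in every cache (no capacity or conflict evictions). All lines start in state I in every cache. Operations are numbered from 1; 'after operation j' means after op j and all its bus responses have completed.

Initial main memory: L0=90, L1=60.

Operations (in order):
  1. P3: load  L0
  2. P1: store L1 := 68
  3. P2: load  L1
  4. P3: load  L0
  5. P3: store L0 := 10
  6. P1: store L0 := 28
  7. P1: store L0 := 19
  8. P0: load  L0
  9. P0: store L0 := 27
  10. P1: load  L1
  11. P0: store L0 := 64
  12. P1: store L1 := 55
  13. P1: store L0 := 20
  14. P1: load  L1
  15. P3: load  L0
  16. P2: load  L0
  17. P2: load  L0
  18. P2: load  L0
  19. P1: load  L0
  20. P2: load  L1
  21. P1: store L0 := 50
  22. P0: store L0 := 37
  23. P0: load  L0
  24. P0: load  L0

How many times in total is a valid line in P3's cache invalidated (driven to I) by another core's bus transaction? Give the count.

invalidations = 2

1. P3: load  L0  bus=[BusRd]  L0: P0=I P1=I P2=I P3=E  mem[L0]=90
2. P1: store L1 := 68  bus=[BusRdX]  L1: P0=I P1=M P2=I P3=I  mem[L1]=60
3. P2: load  L1  bus=[BusRd,Flush]  L1: P0=I P1=S P2=S P3=I  mem[L1]=68
4. P3: load  L0  bus=[-]  L0: P0=I P1=I P2=I P3=E  mem[L0]=90
5. P3: store L0 := 10  bus=[-]  L0: P0=I P1=I P2=I P3=M  mem[L0]=90
6. P1: store L0 := 28  bus=[BusRdX,Flush]  L0: P0=I P1=M P2=I P3=I  mem[L0]=10
7. P1: store L0 := 19  bus=[-]  L0: P0=I P1=M P2=I P3=I  mem[L0]=10
8. P0: load  L0  bus=[BusRd,Flush]  L0: P0=S P1=S P2=I P3=I  mem[L0]=19
9. P0: store L0 := 27  bus=[BusUpgr]  L0: P0=M P1=I P2=I P3=I  mem[L0]=19
10. P1: load  L1  bus=[-]  L1: P0=I P1=S P2=S P3=I  mem[L1]=68
11. P0: store L0 := 64  bus=[-]  L0: P0=M P1=I P2=I P3=I  mem[L0]=19
12. P1: store L1 := 55  bus=[BusUpgr]  L1: P0=I P1=M P2=I P3=I  mem[L1]=68
13. P1: store L0 := 20  bus=[BusRdX,Flush]  L0: P0=I P1=M P2=I P3=I  mem[L0]=64
14. P1: load  L1  bus=[-]  L1: P0=I P1=M P2=I P3=I  mem[L1]=68
15. P3: load  L0  bus=[BusRd,Flush]  L0: P0=I P1=S P2=I P3=S  mem[L0]=20
16. P2: load  L0  bus=[BusRd]  L0: P0=I P1=S P2=S P3=S  mem[L0]=20
17. P2: load  L0  bus=[-]  L0: P0=I P1=S P2=S P3=S  mem[L0]=20
18. P2: load  L0  bus=[-]  L0: P0=I P1=S P2=S P3=S  mem[L0]=20
19. P1: load  L0  bus=[-]  L0: P0=I P1=S P2=S P3=S  mem[L0]=20
20. P2: load  L1  bus=[BusRd,Flush]  L1: P0=I P1=S P2=S P3=I  mem[L1]=55
21. P1: store L0 := 50  bus=[BusUpgr]  L0: P0=I P1=M P2=I P3=I  mem[L0]=20
22. P0: store L0 := 37  bus=[BusRdX,Flush]  L0: P0=M P1=I P2=I P3=I  mem[L0]=50
23. P0: load  L0  bus=[-]  L0: P0=M P1=I P2=I P3=I  mem[L0]=50
24. P0: load  L0  bus=[-]  L0: P0=M P1=I P2=I P3=I  mem[L0]=50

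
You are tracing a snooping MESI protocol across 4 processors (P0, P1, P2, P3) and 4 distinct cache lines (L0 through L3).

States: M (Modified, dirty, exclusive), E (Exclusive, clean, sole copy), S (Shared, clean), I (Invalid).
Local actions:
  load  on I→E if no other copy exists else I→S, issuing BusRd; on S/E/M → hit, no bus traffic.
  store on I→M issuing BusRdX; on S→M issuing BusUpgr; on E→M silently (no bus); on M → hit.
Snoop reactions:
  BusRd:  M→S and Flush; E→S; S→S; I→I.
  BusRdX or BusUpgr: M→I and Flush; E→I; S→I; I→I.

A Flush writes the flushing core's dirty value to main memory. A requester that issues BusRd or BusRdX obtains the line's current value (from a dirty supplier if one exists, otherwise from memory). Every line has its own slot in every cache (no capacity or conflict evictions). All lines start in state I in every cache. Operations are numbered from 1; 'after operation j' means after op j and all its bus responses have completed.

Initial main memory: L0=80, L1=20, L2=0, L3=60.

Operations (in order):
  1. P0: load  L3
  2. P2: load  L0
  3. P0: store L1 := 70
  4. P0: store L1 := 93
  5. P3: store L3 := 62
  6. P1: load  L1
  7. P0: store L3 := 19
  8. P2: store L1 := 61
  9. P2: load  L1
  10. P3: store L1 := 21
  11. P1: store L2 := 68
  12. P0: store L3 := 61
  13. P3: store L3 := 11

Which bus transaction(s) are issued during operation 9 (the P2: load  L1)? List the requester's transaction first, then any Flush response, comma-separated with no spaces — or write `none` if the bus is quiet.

[1] P0: load  L3 | P0:E(60), P1:I, P2:I, P3:I | bus: BusRd
[2] P2: load  L0 | P0:I, P1:I, P2:E(80), P3:I | bus: BusRd
[3] P0: store L1 := 70 | P0:M(70), P1:I, P2:I, P3:I | bus: BusRdX
[4] P0: store L1 := 93 | P0:M(93), P1:I, P2:I, P3:I | bus: none
[5] P3: store L3 := 62 | P0:I, P1:I, P2:I, P3:M(62) | bus: BusRdX
[6] P1: load  L1 | P0:S(93), P1:S(93), P2:I, P3:I | bus: BusRd,Flush
[7] P0: store L3 := 19 | P0:M(19), P1:I, P2:I, P3:I | bus: BusRdX,Flush
[8] P2: store L1 := 61 | P0:I, P1:I, P2:M(61), P3:I | bus: BusRdX
[9] P2: load  L1 | P0:I, P1:I, P2:M(61), P3:I | bus: none
[10] P3: store L1 := 21 | P0:I, P1:I, P2:I, P3:M(21) | bus: BusRdX,Flush
[11] P1: store L2 := 68 | P0:I, P1:M(68), P2:I, P3:I | bus: BusRdX
[12] P0: store L3 := 61 | P0:M(61), P1:I, P2:I, P3:I | bus: none
[13] P3: store L3 := 11 | P0:I, P1:I, P2:I, P3:M(11) | bus: BusRdX,Flush

bus = none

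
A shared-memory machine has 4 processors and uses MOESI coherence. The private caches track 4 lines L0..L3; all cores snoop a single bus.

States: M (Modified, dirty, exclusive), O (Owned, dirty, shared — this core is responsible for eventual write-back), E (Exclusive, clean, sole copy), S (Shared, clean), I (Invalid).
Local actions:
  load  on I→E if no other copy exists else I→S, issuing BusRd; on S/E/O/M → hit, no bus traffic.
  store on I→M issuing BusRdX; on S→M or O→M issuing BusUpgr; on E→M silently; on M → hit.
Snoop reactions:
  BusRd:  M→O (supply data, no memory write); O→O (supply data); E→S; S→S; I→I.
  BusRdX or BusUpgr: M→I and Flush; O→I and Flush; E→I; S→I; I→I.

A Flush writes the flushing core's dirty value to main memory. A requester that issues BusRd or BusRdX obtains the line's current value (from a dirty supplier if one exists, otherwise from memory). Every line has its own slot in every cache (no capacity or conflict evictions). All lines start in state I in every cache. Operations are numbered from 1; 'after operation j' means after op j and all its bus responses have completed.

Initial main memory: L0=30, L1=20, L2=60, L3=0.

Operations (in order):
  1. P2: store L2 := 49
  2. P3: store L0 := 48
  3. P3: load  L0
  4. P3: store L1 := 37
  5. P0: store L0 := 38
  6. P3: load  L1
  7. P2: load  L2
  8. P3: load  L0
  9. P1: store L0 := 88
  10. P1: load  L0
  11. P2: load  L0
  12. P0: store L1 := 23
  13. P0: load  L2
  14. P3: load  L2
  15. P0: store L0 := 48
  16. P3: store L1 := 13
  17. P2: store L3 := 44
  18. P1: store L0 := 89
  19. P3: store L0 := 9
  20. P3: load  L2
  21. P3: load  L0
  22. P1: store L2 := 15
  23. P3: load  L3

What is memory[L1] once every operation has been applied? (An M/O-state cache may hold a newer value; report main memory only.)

1. P2: store L2 := 49  bus=[BusRdX]  L2: P0=I P1=I P2=M P3=I  mem[L2]=60
2. P3: store L0 := 48  bus=[BusRdX]  L0: P0=I P1=I P2=I P3=M  mem[L0]=30
3. P3: load  L0  bus=[-]  L0: P0=I P1=I P2=I P3=M  mem[L0]=30
4. P3: store L1 := 37  bus=[BusRdX]  L1: P0=I P1=I P2=I P3=M  mem[L1]=20
5. P0: store L0 := 38  bus=[BusRdX,Flush]  L0: P0=M P1=I P2=I P3=I  mem[L0]=48
6. P3: load  L1  bus=[-]  L1: P0=I P1=I P2=I P3=M  mem[L1]=20
7. P2: load  L2  bus=[-]  L2: P0=I P1=I P2=M P3=I  mem[L2]=60
8. P3: load  L0  bus=[BusRd]  L0: P0=O P1=I P2=I P3=S  mem[L0]=48
9. P1: store L0 := 88  bus=[BusRdX,Flush]  L0: P0=I P1=M P2=I P3=I  mem[L0]=38
10. P1: load  L0  bus=[-]  L0: P0=I P1=M P2=I P3=I  mem[L0]=38
11. P2: load  L0  bus=[BusRd]  L0: P0=I P1=O P2=S P3=I  mem[L0]=38
12. P0: store L1 := 23  bus=[BusRdX,Flush]  L1: P0=M P1=I P2=I P3=I  mem[L1]=37
13. P0: load  L2  bus=[BusRd]  L2: P0=S P1=I P2=O P3=I  mem[L2]=60
14. P3: load  L2  bus=[BusRd]  L2: P0=S P1=I P2=O P3=S  mem[L2]=60
15. P0: store L0 := 48  bus=[BusRdX,Flush]  L0: P0=M P1=I P2=I P3=I  mem[L0]=88
16. P3: store L1 := 13  bus=[BusRdX,Flush]  L1: P0=I P1=I P2=I P3=M  mem[L1]=23
17. P2: store L3 := 44  bus=[BusRdX]  L3: P0=I P1=I P2=M P3=I  mem[L3]=0
18. P1: store L0 := 89  bus=[BusRdX,Flush]  L0: P0=I P1=M P2=I P3=I  mem[L0]=48
19. P3: store L0 := 9  bus=[BusRdX,Flush]  L0: P0=I P1=I P2=I P3=M  mem[L0]=89
20. P3: load  L2  bus=[-]  L2: P0=S P1=I P2=O P3=S  mem[L2]=60
21. P3: load  L0  bus=[-]  L0: P0=I P1=I P2=I P3=M  mem[L0]=89
22. P1: store L2 := 15  bus=[BusRdX,Flush]  L2: P0=I P1=M P2=I P3=I  mem[L2]=49
23. P3: load  L3  bus=[BusRd]  L3: P0=I P1=I P2=O P3=S  mem[L3]=0

memory[L1] = 23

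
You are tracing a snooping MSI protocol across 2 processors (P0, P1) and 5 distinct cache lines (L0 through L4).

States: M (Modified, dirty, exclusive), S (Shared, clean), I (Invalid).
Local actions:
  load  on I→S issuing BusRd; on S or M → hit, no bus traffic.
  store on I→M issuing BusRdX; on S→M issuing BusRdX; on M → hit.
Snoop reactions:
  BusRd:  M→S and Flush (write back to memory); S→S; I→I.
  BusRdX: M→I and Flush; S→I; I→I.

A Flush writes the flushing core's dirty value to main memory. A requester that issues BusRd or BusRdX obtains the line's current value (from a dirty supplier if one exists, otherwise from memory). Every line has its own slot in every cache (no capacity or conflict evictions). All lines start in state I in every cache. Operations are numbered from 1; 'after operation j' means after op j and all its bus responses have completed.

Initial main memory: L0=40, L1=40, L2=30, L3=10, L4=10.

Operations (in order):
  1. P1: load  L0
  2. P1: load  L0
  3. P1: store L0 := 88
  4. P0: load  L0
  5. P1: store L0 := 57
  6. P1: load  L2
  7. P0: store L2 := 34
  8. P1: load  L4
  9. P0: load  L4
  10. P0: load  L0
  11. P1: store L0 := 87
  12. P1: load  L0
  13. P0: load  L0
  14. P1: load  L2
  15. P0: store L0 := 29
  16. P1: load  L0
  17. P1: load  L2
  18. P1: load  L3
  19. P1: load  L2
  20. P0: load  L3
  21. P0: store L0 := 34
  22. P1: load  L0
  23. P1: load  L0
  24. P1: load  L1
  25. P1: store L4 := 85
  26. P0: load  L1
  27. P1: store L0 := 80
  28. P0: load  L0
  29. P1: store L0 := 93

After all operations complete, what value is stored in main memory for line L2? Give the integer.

1. P1: load  L0  bus=[BusRd]  L0: P0=I P1=S  mem[L0]=40
2. P1: load  L0  bus=[-]  L0: P0=I P1=S  mem[L0]=40
3. P1: store L0 := 88  bus=[BusRdX]  L0: P0=I P1=M  mem[L0]=40
4. P0: load  L0  bus=[BusRd,Flush]  L0: P0=S P1=S  mem[L0]=88
5. P1: store L0 := 57  bus=[BusRdX]  L0: P0=I P1=M  mem[L0]=88
6. P1: load  L2  bus=[BusRd]  L2: P0=I P1=S  mem[L2]=30
7. P0: store L2 := 34  bus=[BusRdX]  L2: P0=M P1=I  mem[L2]=30
8. P1: load  L4  bus=[BusRd]  L4: P0=I P1=S  mem[L4]=10
9. P0: load  L4  bus=[BusRd]  L4: P0=S P1=S  mem[L4]=10
10. P0: load  L0  bus=[BusRd,Flush]  L0: P0=S P1=S  mem[L0]=57
11. P1: store L0 := 87  bus=[BusRdX]  L0: P0=I P1=M  mem[L0]=57
12. P1: load  L0  bus=[-]  L0: P0=I P1=M  mem[L0]=57
13. P0: load  L0  bus=[BusRd,Flush]  L0: P0=S P1=S  mem[L0]=87
14. P1: load  L2  bus=[BusRd,Flush]  L2: P0=S P1=S  mem[L2]=34
15. P0: store L0 := 29  bus=[BusRdX]  L0: P0=M P1=I  mem[L0]=87
16. P1: load  L0  bus=[BusRd,Flush]  L0: P0=S P1=S  mem[L0]=29
17. P1: load  L2  bus=[-]  L2: P0=S P1=S  mem[L2]=34
18. P1: load  L3  bus=[BusRd]  L3: P0=I P1=S  mem[L3]=10
19. P1: load  L2  bus=[-]  L2: P0=S P1=S  mem[L2]=34
20. P0: load  L3  bus=[BusRd]  L3: P0=S P1=S  mem[L3]=10
21. P0: store L0 := 34  bus=[BusRdX]  L0: P0=M P1=I  mem[L0]=29
22. P1: load  L0  bus=[BusRd,Flush]  L0: P0=S P1=S  mem[L0]=34
23. P1: load  L0  bus=[-]  L0: P0=S P1=S  mem[L0]=34
24. P1: load  L1  bus=[BusRd]  L1: P0=I P1=S  mem[L1]=40
25. P1: store L4 := 85  bus=[BusRdX]  L4: P0=I P1=M  mem[L4]=10
26. P0: load  L1  bus=[BusRd]  L1: P0=S P1=S  mem[L1]=40
27. P1: store L0 := 80  bus=[BusRdX]  L0: P0=I P1=M  mem[L0]=34
28. P0: load  L0  bus=[BusRd,Flush]  L0: P0=S P1=S  mem[L0]=80
29. P1: store L0 := 93  bus=[BusRdX]  L0: P0=I P1=M  mem[L0]=80

memory[L2] = 34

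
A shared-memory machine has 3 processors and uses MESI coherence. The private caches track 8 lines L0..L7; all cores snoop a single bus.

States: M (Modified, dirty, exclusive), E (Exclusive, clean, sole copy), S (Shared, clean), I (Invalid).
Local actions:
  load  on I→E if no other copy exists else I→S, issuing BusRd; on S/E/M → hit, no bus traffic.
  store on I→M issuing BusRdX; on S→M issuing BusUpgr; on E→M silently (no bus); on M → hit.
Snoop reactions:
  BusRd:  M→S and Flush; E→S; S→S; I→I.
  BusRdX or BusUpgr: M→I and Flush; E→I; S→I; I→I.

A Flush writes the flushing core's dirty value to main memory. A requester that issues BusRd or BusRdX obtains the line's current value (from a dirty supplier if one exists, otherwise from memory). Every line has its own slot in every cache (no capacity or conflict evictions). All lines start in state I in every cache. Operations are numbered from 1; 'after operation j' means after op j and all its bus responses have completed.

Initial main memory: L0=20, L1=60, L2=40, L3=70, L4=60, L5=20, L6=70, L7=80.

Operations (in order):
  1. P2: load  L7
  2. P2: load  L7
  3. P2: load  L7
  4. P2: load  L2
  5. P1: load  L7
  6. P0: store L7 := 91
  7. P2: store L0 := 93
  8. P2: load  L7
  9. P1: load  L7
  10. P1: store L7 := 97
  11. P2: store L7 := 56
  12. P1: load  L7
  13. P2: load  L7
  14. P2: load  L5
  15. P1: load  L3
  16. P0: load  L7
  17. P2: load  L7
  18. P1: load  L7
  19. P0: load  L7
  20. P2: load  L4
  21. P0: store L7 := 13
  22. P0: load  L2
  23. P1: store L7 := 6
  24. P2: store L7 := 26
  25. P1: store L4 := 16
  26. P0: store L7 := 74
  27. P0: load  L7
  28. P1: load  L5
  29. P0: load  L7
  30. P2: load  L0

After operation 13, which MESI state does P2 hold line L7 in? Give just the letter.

state = S

[1] P2: load  L7 | P0:I, P1:I, P2:E(80) | bus: BusRd
[2] P2: load  L7 | P0:I, P1:I, P2:E(80) | bus: none
[3] P2: load  L7 | P0:I, P1:I, P2:E(80) | bus: none
[4] P2: load  L2 | P0:I, P1:I, P2:E(40) | bus: BusRd
[5] P1: load  L7 | P0:I, P1:S(80), P2:S(80) | bus: BusRd
[6] P0: store L7 := 91 | P0:M(91), P1:I, P2:I | bus: BusRdX
[7] P2: store L0 := 93 | P0:I, P1:I, P2:M(93) | bus: BusRdX
[8] P2: load  L7 | P0:S(91), P1:I, P2:S(91) | bus: BusRd,Flush
[9] P1: load  L7 | P0:S(91), P1:S(91), P2:S(91) | bus: BusRd
[10] P1: store L7 := 97 | P0:I, P1:M(97), P2:I | bus: BusUpgr
[11] P2: store L7 := 56 | P0:I, P1:I, P2:M(56) | bus: BusRdX,Flush
[12] P1: load  L7 | P0:I, P1:S(56), P2:S(56) | bus: BusRd,Flush
[13] P2: load  L7 | P0:I, P1:S(56), P2:S(56) | bus: none
[14] P2: load  L5 | P0:I, P1:I, P2:E(20) | bus: BusRd
[15] P1: load  L3 | P0:I, P1:E(70), P2:I | bus: BusRd
[16] P0: load  L7 | P0:S(56), P1:S(56), P2:S(56) | bus: BusRd
[17] P2: load  L7 | P0:S(56), P1:S(56), P2:S(56) | bus: none
[18] P1: load  L7 | P0:S(56), P1:S(56), P2:S(56) | bus: none
[19] P0: load  L7 | P0:S(56), P1:S(56), P2:S(56) | bus: none
[20] P2: load  L4 | P0:I, P1:I, P2:E(60) | bus: BusRd
[21] P0: store L7 := 13 | P0:M(13), P1:I, P2:I | bus: BusUpgr
[22] P0: load  L2 | P0:S(40), P1:I, P2:S(40) | bus: BusRd
[23] P1: store L7 := 6 | P0:I, P1:M(6), P2:I | bus: BusRdX,Flush
[24] P2: store L7 := 26 | P0:I, P1:I, P2:M(26) | bus: BusRdX,Flush
[25] P1: store L4 := 16 | P0:I, P1:M(16), P2:I | bus: BusRdX
[26] P0: store L7 := 74 | P0:M(74), P1:I, P2:I | bus: BusRdX,Flush
[27] P0: load  L7 | P0:M(74), P1:I, P2:I | bus: none
[28] P1: load  L5 | P0:I, P1:S(20), P2:S(20) | bus: BusRd
[29] P0: load  L7 | P0:M(74), P1:I, P2:I | bus: none
[30] P2: load  L0 | P0:I, P1:I, P2:M(93) | bus: none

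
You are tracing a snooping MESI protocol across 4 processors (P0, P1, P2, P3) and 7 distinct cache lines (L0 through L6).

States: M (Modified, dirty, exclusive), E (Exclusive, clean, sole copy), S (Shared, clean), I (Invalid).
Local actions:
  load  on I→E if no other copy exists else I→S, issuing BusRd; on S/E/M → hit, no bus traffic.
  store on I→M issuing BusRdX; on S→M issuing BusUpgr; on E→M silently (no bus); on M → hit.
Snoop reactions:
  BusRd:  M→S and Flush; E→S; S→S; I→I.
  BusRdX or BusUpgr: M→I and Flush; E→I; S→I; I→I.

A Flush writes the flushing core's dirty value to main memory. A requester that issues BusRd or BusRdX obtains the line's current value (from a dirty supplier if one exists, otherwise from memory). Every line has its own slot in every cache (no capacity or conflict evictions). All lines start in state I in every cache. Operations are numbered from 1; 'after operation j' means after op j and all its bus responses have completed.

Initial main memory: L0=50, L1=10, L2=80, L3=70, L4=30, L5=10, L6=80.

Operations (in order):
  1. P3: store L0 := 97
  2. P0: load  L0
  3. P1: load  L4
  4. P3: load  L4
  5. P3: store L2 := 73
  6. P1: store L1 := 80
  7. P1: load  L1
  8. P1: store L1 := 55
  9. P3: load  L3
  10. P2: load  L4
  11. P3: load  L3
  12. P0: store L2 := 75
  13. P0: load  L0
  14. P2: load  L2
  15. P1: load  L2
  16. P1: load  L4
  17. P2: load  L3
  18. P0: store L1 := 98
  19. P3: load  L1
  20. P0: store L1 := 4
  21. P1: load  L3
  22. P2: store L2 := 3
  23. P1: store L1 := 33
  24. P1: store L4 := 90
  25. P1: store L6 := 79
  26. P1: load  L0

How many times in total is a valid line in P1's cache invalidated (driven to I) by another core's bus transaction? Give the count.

invalidations = 2

step 1: P3: store L0 := 97  ⟶  IIIM  (L0)  txn=BusRdX  M[L0]=50
step 2: P0: load  L0  ⟶  SIIS  (L0)  txn=BusRd+Flush  M[L0]=97
step 3: P1: load  L4  ⟶  IEII  (L4)  txn=BusRd  M[L4]=30
step 4: P3: load  L4  ⟶  ISIS  (L4)  txn=BusRd  M[L4]=30
step 5: P3: store L2 := 73  ⟶  IIIM  (L2)  txn=BusRdX  M[L2]=80
step 6: P1: store L1 := 80  ⟶  IMII  (L1)  txn=BusRdX  M[L1]=10
step 7: P1: load  L1  ⟶  IMII  (L1)  txn=∅  M[L1]=10
step 8: P1: store L1 := 55  ⟶  IMII  (L1)  txn=∅  M[L1]=10
step 9: P3: load  L3  ⟶  IIIE  (L3)  txn=BusRd  M[L3]=70
step 10: P2: load  L4  ⟶  ISSS  (L4)  txn=BusRd  M[L4]=30
step 11: P3: load  L3  ⟶  IIIE  (L3)  txn=∅  M[L3]=70
step 12: P0: store L2 := 75  ⟶  MIII  (L2)  txn=BusRdX+Flush  M[L2]=73
step 13: P0: load  L0  ⟶  SIIS  (L0)  txn=∅  M[L0]=97
step 14: P2: load  L2  ⟶  SISI  (L2)  txn=BusRd+Flush  M[L2]=75
step 15: P1: load  L2  ⟶  SSSI  (L2)  txn=BusRd  M[L2]=75
step 16: P1: load  L4  ⟶  ISSS  (L4)  txn=∅  M[L4]=30
step 17: P2: load  L3  ⟶  IISS  (L3)  txn=BusRd  M[L3]=70
step 18: P0: store L1 := 98  ⟶  MIII  (L1)  txn=BusRdX+Flush  M[L1]=55
step 19: P3: load  L1  ⟶  SIIS  (L1)  txn=BusRd+Flush  M[L1]=98
step 20: P0: store L1 := 4  ⟶  MIII  (L1)  txn=BusUpgr  M[L1]=98
step 21: P1: load  L3  ⟶  ISSS  (L3)  txn=BusRd  M[L3]=70
step 22: P2: store L2 := 3  ⟶  IIMI  (L2)  txn=BusUpgr  M[L2]=75
step 23: P1: store L1 := 33  ⟶  IMII  (L1)  txn=BusRdX+Flush  M[L1]=4
step 24: P1: store L4 := 90  ⟶  IMII  (L4)  txn=BusUpgr  M[L4]=30
step 25: P1: store L6 := 79  ⟶  IMII  (L6)  txn=BusRdX  M[L6]=80
step 26: P1: load  L0  ⟶  SSIS  (L0)  txn=BusRd  M[L0]=97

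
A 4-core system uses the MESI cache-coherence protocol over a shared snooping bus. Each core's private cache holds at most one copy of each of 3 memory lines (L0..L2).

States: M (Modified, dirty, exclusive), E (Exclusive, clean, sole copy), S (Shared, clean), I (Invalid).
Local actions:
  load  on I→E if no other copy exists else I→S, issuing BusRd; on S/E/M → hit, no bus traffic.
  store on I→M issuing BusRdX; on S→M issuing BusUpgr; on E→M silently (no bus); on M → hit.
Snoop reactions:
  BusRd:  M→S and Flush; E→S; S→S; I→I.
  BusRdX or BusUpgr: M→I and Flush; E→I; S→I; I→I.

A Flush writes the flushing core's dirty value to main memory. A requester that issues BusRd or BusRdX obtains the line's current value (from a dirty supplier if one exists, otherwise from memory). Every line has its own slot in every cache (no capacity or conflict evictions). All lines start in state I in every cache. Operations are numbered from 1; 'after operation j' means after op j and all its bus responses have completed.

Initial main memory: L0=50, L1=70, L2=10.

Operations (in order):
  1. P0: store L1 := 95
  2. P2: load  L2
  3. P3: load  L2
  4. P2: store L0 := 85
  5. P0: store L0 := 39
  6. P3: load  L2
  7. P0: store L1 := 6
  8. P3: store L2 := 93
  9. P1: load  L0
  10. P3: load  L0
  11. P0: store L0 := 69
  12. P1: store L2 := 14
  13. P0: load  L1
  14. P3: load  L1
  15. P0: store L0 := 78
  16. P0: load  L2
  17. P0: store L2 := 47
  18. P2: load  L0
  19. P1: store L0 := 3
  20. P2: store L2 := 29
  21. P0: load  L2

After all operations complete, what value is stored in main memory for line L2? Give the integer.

memory[L2] = 29

  op1 P0: store L1 := 95 → M/I/I/I on L1; bus BusRdX; mem=70
  op2 P2: load  L2 → I/I/E/I on L2; bus BusRd; mem=10
  op3 P3: load  L2 → I/I/S/S on L2; bus BusRd; mem=10
  op4 P2: store L0 := 85 → I/I/M/I on L0; bus BusRdX; mem=50
  op5 P0: store L0 := 39 → M/I/I/I on L0; bus BusRdX Flush; mem=85
  op6 P3: load  L2 → I/I/S/S on L2; bus (none); mem=10
  op7 P0: store L1 := 6 → M/I/I/I on L1; bus (none); mem=70
  op8 P3: store L2 := 93 → I/I/I/M on L2; bus BusUpgr; mem=10
  op9 P1: load  L0 → S/S/I/I on L0; bus BusRd Flush; mem=39
  op10 P3: load  L0 → S/S/I/S on L0; bus BusRd; mem=39
  op11 P0: store L0 := 69 → M/I/I/I on L0; bus BusUpgr; mem=39
  op12 P1: store L2 := 14 → I/M/I/I on L2; bus BusRdX Flush; mem=93
  op13 P0: load  L1 → M/I/I/I on L1; bus (none); mem=70
  op14 P3: load  L1 → S/I/I/S on L1; bus BusRd Flush; mem=6
  op15 P0: store L0 := 78 → M/I/I/I on L0; bus (none); mem=39
  op16 P0: load  L2 → S/S/I/I on L2; bus BusRd Flush; mem=14
  op17 P0: store L2 := 47 → M/I/I/I on L2; bus BusUpgr; mem=14
  op18 P2: load  L0 → S/I/S/I on L0; bus BusRd Flush; mem=78
  op19 P1: store L0 := 3 → I/M/I/I on L0; bus BusRdX; mem=78
  op20 P2: store L2 := 29 → I/I/M/I on L2; bus BusRdX Flush; mem=47
  op21 P0: load  L2 → S/I/S/I on L2; bus BusRd Flush; mem=29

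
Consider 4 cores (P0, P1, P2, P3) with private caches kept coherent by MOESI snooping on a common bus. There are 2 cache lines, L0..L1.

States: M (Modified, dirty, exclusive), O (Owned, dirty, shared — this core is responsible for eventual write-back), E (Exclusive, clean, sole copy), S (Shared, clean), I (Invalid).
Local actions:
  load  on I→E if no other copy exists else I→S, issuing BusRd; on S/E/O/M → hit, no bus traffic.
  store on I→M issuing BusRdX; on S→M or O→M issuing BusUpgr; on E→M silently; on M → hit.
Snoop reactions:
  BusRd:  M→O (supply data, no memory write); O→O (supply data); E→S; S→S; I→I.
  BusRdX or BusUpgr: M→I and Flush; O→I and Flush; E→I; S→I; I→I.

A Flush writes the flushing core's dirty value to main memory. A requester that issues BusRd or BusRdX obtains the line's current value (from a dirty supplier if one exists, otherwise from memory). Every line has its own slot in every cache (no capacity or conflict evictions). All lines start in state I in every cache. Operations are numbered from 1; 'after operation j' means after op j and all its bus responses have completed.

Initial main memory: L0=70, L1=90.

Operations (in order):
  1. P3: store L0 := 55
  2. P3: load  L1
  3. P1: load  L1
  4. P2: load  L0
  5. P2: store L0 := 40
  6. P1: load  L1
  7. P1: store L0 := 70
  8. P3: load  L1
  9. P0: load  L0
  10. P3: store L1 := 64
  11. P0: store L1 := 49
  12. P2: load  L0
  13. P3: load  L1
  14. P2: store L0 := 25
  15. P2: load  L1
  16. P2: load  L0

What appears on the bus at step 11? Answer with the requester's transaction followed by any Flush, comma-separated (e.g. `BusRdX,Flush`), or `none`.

  op1 P3: store L0 := 55 → I/I/I/M on L0; bus BusRdX; mem=70
  op2 P3: load  L1 → I/I/I/E on L1; bus BusRd; mem=90
  op3 P1: load  L1 → I/S/I/S on L1; bus BusRd; mem=90
  op4 P2: load  L0 → I/I/S/O on L0; bus BusRd; mem=70
  op5 P2: store L0 := 40 → I/I/M/I on L0; bus BusUpgr Flush; mem=55
  op6 P1: load  L1 → I/S/I/S on L1; bus (none); mem=90
  op7 P1: store L0 := 70 → I/M/I/I on L0; bus BusRdX Flush; mem=40
  op8 P3: load  L1 → I/S/I/S on L1; bus (none); mem=90
  op9 P0: load  L0 → S/O/I/I on L0; bus BusRd; mem=40
  op10 P3: store L1 := 64 → I/I/I/M on L1; bus BusUpgr; mem=90
  op11 P0: store L1 := 49 → M/I/I/I on L1; bus BusRdX Flush; mem=64
  op12 P2: load  L0 → S/O/S/I on L0; bus BusRd; mem=40
  op13 P3: load  L1 → O/I/I/S on L1; bus BusRd; mem=64
  op14 P2: store L0 := 25 → I/I/M/I on L0; bus BusUpgr Flush; mem=70
  op15 P2: load  L1 → O/I/S/S on L1; bus BusRd; mem=64
  op16 P2: load  L0 → I/I/M/I on L0; bus (none); mem=70

bus = BusRdX,Flush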